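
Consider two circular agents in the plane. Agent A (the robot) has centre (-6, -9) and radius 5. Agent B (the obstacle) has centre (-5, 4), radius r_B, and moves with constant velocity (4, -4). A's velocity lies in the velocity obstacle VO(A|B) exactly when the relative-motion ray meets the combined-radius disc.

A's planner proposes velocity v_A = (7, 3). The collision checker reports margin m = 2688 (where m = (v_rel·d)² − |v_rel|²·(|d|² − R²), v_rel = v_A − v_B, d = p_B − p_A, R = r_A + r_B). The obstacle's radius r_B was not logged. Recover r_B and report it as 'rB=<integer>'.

m = 2688
d = (1, 13);  v_rel = (3, 7),  |v_rel|² = 58
v_rel×d = (3)·(13) − (7)·(1) = 32
since m = R²·58 − 32²:  R² = (1024 + 2688) / 58 = 64
R = √64 = 8  ⇒  r_B = 8 − 5 = 3

rB=3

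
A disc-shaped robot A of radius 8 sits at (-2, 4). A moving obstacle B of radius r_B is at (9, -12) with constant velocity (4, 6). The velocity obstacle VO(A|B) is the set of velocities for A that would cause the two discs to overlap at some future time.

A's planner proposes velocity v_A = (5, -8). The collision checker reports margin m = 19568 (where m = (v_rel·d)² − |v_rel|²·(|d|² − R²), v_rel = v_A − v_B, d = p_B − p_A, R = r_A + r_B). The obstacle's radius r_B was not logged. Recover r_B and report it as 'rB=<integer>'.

m = 19568
d = (11, -16);  v_rel = (1, -14),  |v_rel|² = 197
v_rel×d = (1)·(-16) − (-14)·(11) = 138
since m = R²·197 − 138²:  R² = (19044 + 19568) / 197 = 196
R = √196 = 14  ⇒  r_B = 14 − 8 = 6

rB=6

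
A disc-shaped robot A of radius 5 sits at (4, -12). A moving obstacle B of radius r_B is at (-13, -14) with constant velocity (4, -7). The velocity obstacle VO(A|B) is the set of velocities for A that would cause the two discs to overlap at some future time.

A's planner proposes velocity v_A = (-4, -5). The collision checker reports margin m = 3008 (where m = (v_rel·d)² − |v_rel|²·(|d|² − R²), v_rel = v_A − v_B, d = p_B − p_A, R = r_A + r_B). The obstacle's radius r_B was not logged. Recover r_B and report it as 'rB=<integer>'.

m = 3008
d = (-17, -2);  v_rel = (-8, 2),  |v_rel|² = 68
v_rel×d = (-8)·(-2) − (2)·(-17) = 50
since m = R²·68 − 50²:  R² = (2500 + 3008) / 68 = 81
R = √81 = 9  ⇒  r_B = 9 − 5 = 4

rB=4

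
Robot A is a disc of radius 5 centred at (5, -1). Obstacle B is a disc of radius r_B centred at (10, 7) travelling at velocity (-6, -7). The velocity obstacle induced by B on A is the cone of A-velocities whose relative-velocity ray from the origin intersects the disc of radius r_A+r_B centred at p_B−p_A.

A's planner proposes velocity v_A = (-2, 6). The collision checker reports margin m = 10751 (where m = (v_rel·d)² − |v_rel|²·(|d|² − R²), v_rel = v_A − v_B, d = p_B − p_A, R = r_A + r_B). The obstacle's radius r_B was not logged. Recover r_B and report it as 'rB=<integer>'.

m = 10751
d = (5, 8);  v_rel = (4, 13),  |v_rel|² = 185
v_rel×d = (4)·(8) − (13)·(5) = -33
since m = R²·185 − (-33)²:  R² = (1089 + 10751) / 185 = 64
R = √64 = 8  ⇒  r_B = 8 − 5 = 3

rB=3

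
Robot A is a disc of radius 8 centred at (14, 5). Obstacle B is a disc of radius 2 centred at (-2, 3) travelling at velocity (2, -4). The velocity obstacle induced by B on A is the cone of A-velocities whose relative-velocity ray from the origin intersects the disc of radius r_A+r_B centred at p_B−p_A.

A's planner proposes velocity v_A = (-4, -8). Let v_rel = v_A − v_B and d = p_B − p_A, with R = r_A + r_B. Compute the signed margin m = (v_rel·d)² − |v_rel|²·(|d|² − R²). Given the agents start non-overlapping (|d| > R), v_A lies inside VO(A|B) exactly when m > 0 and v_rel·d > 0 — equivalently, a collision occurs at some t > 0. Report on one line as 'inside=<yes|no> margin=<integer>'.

d = (-16, -2),  |d|² = 260;  R = 8+2 = 10,  c = 260−10² = 160
v_rel = (-6, -4),  |v_rel|² = 52;  v_rel·d = (-6)·(-16) + (-4)·(-2) = 104
52·t² − 208·t + 160 = 0  ⇒  m = 104² − 52·160 = 2496
m = 2496 > 0,  v_rel·d = 104 > 0  ⇒  inside

inside=yes margin=2496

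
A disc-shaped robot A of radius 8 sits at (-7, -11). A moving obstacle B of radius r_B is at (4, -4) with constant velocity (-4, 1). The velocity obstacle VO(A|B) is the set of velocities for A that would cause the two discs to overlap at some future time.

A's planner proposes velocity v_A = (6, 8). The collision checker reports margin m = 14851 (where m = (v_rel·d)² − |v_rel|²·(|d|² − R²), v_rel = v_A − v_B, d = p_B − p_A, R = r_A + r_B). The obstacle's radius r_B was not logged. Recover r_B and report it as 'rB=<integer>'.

m = 14851
d = (11, 7);  v_rel = (10, 7),  |v_rel|² = 149
v_rel×d = (10)·(7) − (7)·(11) = -7
since m = R²·149 − (-7)²:  R² = (49 + 14851) / 149 = 100
R = √100 = 10  ⇒  r_B = 10 − 8 = 2

rB=2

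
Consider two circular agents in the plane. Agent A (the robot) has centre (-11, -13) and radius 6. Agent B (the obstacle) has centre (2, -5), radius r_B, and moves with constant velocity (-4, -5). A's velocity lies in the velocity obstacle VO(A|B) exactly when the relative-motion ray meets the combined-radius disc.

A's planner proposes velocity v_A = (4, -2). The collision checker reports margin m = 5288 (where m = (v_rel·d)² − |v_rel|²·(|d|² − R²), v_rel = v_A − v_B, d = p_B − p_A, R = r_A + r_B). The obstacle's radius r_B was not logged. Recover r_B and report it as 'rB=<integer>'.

m = 5288
d = (13, 8);  v_rel = (8, 3),  |v_rel|² = 73
v_rel×d = (8)·(8) − (3)·(13) = 25
since m = R²·73 − 25²:  R² = (625 + 5288) / 73 = 81
R = √81 = 9  ⇒  r_B = 9 − 6 = 3

rB=3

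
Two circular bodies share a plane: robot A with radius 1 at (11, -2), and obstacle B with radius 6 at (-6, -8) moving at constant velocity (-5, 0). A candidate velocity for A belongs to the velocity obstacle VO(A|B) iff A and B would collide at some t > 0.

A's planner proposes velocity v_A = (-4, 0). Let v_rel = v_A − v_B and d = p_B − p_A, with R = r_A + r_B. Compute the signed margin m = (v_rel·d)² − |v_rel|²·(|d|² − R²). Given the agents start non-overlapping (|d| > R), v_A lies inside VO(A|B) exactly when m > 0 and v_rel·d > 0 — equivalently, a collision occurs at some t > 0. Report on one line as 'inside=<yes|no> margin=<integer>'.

d = (-17, -6),  |d|² = 325;  R = 1+6 = 7,  c = 325−7² = 276
v_rel = (1, 0),  |v_rel|² = 1;  v_rel·d = (1)·(-17) + (0)·(-6) = -17
1·t² + 34·t + 276 = 0  ⇒  m = (-17)² − 1·276 = 13
m = 13 > 0,  v_rel·d = -17 < 0  ⇒  outside

inside=no margin=13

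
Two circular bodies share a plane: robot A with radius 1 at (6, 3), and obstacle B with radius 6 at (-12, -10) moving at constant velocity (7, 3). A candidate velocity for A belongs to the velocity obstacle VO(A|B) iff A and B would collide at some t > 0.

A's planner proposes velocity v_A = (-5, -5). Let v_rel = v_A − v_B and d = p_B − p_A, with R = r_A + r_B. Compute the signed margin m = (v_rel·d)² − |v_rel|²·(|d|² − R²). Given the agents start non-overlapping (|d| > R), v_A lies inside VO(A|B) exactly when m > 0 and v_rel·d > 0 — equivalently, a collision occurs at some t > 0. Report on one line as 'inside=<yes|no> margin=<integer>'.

d = (-18, -13),  |d|² = 493;  R = 1+6 = 7,  c = 493−7² = 444
v_rel = (-12, -8),  |v_rel|² = 208;  v_rel·d = (-12)·(-18) + (-8)·(-13) = 320
208·t² − 640·t + 444 = 0  ⇒  m = 320² − 208·444 = 10048
m = 10048 > 0,  v_rel·d = 320 > 0  ⇒  inside

inside=yes margin=10048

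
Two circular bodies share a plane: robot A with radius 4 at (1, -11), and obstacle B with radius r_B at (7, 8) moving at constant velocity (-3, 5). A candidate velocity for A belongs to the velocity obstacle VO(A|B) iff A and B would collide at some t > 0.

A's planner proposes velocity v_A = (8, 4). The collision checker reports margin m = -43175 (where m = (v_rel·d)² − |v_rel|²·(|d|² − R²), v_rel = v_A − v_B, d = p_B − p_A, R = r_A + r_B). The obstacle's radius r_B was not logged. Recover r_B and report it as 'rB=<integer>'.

m = -43175
d = (6, 19);  v_rel = (11, -1),  |v_rel|² = 122
v_rel×d = (11)·(19) − (-1)·(6) = 215
since m = R²·122 − 215²:  R² = (46225 + -43175) / 122 = 25
R = √25 = 5  ⇒  r_B = 5 − 4 = 1

rB=1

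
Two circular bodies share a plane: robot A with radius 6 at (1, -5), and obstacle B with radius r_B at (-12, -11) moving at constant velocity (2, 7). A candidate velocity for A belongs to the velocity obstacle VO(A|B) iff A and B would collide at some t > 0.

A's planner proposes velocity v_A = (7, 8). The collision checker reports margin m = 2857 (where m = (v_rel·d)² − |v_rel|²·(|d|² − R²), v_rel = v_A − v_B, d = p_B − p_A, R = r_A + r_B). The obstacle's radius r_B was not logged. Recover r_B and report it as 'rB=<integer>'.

m = 2857
d = (-13, -6);  v_rel = (5, 1),  |v_rel|² = 26
v_rel×d = (5)·(-6) − (1)·(-13) = -17
since m = R²·26 − (-17)²:  R² = (289 + 2857) / 26 = 121
R = √121 = 11  ⇒  r_B = 11 − 6 = 5

rB=5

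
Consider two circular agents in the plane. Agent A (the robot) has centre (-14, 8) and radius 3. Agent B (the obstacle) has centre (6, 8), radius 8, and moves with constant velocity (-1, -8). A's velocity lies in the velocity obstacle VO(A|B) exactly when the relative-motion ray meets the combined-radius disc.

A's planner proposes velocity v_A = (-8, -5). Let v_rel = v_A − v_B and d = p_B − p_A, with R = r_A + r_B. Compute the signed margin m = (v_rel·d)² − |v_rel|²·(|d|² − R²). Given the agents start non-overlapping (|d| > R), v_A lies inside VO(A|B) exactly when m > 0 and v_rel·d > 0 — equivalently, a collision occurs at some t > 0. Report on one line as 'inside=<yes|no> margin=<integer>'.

d = (20, 0),  |d|² = 400;  R = 3+8 = 11,  c = 400−11² = 279
v_rel = (-7, 3),  |v_rel|² = 58;  v_rel·d = (-7)·(20) + (3)·(0) = -140
58·t² + 280·t + 279 = 0  ⇒  m = (-140)² − 58·279 = 3418
m = 3418 > 0,  v_rel·d = -140 < 0  ⇒  outside

inside=no margin=3418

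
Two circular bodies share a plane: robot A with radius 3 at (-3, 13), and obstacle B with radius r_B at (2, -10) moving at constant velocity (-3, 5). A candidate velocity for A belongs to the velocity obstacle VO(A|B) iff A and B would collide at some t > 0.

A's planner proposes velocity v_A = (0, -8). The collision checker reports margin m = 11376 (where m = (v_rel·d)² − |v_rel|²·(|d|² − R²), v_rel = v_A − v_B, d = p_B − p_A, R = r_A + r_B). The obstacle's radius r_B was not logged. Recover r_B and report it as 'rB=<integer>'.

m = 11376
d = (5, -23);  v_rel = (3, -13),  |v_rel|² = 178
v_rel×d = (3)·(-23) − (-13)·(5) = -4
since m = R²·178 − (-4)²:  R² = (16 + 11376) / 178 = 64
R = √64 = 8  ⇒  r_B = 8 − 3 = 5

rB=5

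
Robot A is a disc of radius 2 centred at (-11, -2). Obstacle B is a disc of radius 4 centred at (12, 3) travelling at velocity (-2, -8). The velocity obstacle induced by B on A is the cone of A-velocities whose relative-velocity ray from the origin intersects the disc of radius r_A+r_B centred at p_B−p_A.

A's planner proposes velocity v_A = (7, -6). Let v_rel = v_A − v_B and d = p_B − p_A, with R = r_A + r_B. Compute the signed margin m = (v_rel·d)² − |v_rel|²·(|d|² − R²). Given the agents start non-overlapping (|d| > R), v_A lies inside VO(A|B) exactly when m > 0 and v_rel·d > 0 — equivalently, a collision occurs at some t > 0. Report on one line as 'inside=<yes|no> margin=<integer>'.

d = (23, 5),  |d|² = 554;  R = 2+4 = 6,  c = 554−6² = 518
v_rel = (9, 2),  |v_rel|² = 85;  v_rel·d = (9)·(23) + (2)·(5) = 217
85·t² − 434·t + 518 = 0  ⇒  m = 217² − 85·518 = 3059
m = 3059 > 0,  v_rel·d = 217 > 0  ⇒  inside

inside=yes margin=3059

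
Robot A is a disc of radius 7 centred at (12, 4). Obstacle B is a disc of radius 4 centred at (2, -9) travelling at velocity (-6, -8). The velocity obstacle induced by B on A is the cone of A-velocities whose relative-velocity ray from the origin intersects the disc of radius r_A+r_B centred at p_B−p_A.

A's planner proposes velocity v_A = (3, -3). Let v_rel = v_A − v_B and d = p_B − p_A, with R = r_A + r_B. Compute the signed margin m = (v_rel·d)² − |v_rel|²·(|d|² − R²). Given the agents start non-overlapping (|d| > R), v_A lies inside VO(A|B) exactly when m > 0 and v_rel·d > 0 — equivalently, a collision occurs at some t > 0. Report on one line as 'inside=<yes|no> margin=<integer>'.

d = (-10, -13),  |d|² = 269;  R = 7+4 = 11,  c = 269−11² = 148
v_rel = (9, 5),  |v_rel|² = 106;  v_rel·d = (9)·(-10) + (5)·(-13) = -155
106·t² + 310·t + 148 = 0  ⇒  m = (-155)² − 106·148 = 8337
m = 8337 > 0,  v_rel·d = -155 < 0  ⇒  outside

inside=no margin=8337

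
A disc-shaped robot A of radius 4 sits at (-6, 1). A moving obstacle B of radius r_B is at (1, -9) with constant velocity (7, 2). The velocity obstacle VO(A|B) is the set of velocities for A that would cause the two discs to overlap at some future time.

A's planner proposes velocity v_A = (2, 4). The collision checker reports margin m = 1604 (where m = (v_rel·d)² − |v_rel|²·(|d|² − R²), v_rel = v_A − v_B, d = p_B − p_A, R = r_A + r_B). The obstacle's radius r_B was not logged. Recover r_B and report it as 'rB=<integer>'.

m = 1604
d = (7, -10);  v_rel = (-5, 2),  |v_rel|² = 29
v_rel×d = (-5)·(-10) − (2)·(7) = 36
since m = R²·29 − 36²:  R² = (1296 + 1604) / 29 = 100
R = √100 = 10  ⇒  r_B = 10 − 4 = 6

rB=6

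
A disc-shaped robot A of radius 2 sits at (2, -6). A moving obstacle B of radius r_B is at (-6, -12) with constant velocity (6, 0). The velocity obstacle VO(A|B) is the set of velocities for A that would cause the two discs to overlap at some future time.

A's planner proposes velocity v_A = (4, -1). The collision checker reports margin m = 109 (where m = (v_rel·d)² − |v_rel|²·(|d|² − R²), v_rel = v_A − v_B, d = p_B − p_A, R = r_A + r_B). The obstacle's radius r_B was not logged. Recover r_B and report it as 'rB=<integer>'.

m = 109
d = (-8, -6);  v_rel = (-2, -1),  |v_rel|² = 5
v_rel×d = (-2)·(-6) − (-1)·(-8) = 4
since m = R²·5 − 4²:  R² = (16 + 109) / 5 = 25
R = √25 = 5  ⇒  r_B = 5 − 2 = 3

rB=3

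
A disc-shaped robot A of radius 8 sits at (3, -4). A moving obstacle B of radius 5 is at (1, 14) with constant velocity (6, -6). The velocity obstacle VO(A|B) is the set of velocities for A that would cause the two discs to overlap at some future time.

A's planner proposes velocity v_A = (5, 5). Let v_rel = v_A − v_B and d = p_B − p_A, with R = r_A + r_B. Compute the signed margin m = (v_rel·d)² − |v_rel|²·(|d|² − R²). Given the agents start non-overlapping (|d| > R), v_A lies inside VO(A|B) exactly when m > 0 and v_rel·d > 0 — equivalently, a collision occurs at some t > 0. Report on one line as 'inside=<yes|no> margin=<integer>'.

d = (-2, 18),  |d|² = 328;  R = 8+5 = 13,  c = 328−13² = 159
v_rel = (-1, 11),  |v_rel|² = 122;  v_rel·d = (-1)·(-2) + (11)·(18) = 200
122·t² − 400·t + 159 = 0  ⇒  m = 200² − 122·159 = 20602
m = 20602 > 0,  v_rel·d = 200 > 0  ⇒  inside

inside=yes margin=20602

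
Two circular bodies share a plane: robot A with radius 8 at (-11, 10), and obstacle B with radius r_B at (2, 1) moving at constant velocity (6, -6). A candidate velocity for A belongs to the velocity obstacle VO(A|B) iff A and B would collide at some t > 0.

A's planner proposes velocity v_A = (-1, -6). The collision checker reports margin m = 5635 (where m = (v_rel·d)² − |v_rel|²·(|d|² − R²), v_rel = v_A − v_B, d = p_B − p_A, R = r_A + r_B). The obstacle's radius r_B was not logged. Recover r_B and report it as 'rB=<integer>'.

m = 5635
d = (13, -9);  v_rel = (-7, 0),  |v_rel|² = 49
v_rel×d = (-7)·(-9) − (0)·(13) = 63
since m = R²·49 − 63²:  R² = (3969 + 5635) / 49 = 196
R = √196 = 14  ⇒  r_B = 14 − 8 = 6

rB=6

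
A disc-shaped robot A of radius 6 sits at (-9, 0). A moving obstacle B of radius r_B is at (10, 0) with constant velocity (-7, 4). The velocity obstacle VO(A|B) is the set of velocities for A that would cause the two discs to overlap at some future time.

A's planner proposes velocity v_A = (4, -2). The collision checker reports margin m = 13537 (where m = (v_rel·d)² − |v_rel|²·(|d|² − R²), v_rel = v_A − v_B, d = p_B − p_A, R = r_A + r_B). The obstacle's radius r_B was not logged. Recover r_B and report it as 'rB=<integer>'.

m = 13537
d = (19, 0);  v_rel = (11, -6),  |v_rel|² = 157
v_rel×d = (11)·(0) − (-6)·(19) = 114
since m = R²·157 − 114²:  R² = (12996 + 13537) / 157 = 169
R = √169 = 13  ⇒  r_B = 13 − 6 = 7

rB=7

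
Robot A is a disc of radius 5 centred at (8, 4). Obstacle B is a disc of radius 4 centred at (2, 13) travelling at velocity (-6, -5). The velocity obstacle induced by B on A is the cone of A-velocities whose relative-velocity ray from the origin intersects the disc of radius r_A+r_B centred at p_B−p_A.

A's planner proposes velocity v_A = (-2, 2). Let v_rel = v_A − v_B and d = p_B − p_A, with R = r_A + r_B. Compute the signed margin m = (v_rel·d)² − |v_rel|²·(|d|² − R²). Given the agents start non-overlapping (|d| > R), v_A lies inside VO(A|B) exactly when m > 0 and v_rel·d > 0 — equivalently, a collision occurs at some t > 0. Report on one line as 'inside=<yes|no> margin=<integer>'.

d = (-6, 9),  |d|² = 117;  R = 5+4 = 9,  c = 117−9² = 36
v_rel = (4, 7),  |v_rel|² = 65;  v_rel·d = (4)·(-6) + (7)·(9) = 39
65·t² − 78·t + 36 = 0  ⇒  m = 39² − 65·36 = -819
m = -819 < 0,  v_rel·d = 39 > 0  ⇒  outside

inside=no margin=-819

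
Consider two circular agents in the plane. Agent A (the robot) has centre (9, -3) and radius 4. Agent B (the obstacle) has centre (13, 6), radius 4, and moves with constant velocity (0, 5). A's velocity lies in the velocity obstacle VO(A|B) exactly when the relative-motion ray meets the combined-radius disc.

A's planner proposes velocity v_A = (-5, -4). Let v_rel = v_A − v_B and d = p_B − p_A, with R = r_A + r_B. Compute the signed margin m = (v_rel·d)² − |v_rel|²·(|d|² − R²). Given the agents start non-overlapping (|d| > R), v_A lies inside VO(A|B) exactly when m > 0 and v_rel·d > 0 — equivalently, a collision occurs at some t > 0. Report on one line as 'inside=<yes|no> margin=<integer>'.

d = (4, 9),  |d|² = 97;  R = 4+4 = 8,  c = 97−8² = 33
v_rel = (-5, -9),  |v_rel|² = 106;  v_rel·d = (-5)·(4) + (-9)·(9) = -101
106·t² + 202·t + 33 = 0  ⇒  m = (-101)² − 106·33 = 6703
m = 6703 > 0,  v_rel·d = -101 < 0  ⇒  outside

inside=no margin=6703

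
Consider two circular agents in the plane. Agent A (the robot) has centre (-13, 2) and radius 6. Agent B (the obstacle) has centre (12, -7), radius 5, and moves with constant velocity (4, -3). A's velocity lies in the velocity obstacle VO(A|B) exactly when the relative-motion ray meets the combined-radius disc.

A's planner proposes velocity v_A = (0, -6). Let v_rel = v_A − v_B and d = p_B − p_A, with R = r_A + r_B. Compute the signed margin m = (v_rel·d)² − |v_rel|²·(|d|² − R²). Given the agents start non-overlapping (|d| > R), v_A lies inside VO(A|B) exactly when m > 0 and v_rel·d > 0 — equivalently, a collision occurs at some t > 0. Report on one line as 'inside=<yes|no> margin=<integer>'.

d = (25, -9),  |d|² = 706;  R = 6+5 = 11,  c = 706−11² = 585
v_rel = (-4, -3),  |v_rel|² = 25;  v_rel·d = (-4)·(25) + (-3)·(-9) = -73
25·t² + 146·t + 585 = 0  ⇒  m = (-73)² − 25·585 = -9296
m = -9296 < 0,  v_rel·d = -73 < 0  ⇒  outside

inside=no margin=-9296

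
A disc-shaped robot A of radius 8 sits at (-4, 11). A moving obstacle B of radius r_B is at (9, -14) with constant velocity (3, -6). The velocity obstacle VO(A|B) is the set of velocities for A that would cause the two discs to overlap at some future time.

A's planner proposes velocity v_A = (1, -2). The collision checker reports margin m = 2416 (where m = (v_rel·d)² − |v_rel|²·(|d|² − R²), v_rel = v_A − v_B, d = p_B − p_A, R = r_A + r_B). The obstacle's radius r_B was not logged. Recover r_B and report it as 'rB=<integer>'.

m = 2416
d = (13, -25);  v_rel = (-2, 4),  |v_rel|² = 20
v_rel×d = (-2)·(-25) − (4)·(13) = -2
since m = R²·20 − (-2)²:  R² = (4 + 2416) / 20 = 121
R = √121 = 11  ⇒  r_B = 11 − 8 = 3

rB=3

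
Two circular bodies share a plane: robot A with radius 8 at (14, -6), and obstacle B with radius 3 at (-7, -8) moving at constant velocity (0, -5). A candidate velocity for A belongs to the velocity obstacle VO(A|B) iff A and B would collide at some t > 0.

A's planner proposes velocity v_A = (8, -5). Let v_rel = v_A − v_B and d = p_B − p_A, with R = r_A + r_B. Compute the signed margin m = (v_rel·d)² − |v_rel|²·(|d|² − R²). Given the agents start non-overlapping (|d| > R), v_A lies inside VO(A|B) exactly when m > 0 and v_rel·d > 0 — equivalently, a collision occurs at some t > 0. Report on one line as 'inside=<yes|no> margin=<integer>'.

d = (-21, -2),  |d|² = 445;  R = 8+3 = 11,  c = 445−11² = 324
v_rel = (8, 0),  |v_rel|² = 64;  v_rel·d = (8)·(-21) + (0)·(-2) = -168
64·t² + 336·t + 324 = 0  ⇒  m = (-168)² − 64·324 = 7488
m = 7488 > 0,  v_rel·d = -168 < 0  ⇒  outside

inside=no margin=7488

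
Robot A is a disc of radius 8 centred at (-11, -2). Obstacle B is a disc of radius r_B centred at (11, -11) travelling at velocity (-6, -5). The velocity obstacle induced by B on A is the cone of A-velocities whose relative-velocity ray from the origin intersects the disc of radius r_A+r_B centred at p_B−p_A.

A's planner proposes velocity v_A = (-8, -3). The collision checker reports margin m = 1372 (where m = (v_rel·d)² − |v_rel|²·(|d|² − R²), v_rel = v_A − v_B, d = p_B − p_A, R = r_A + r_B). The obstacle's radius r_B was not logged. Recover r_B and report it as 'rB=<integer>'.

m = 1372
d = (22, -9);  v_rel = (-2, 2),  |v_rel|² = 8
v_rel×d = (-2)·(-9) − (2)·(22) = -26
since m = R²·8 − (-26)²:  R² = (676 + 1372) / 8 = 256
R = √256 = 16  ⇒  r_B = 16 − 8 = 8

rB=8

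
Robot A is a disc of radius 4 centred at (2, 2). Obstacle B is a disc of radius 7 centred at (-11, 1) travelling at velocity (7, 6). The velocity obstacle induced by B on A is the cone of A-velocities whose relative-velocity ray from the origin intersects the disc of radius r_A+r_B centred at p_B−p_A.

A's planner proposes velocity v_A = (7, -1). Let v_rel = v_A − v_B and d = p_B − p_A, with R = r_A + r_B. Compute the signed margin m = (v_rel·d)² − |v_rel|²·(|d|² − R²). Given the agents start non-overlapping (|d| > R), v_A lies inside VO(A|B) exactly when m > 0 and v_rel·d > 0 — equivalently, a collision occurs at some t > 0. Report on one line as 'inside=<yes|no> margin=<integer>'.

d = (-13, -1),  |d|² = 170;  R = 4+7 = 11,  c = 170−11² = 49
v_rel = (0, -7),  |v_rel|² = 49;  v_rel·d = (0)·(-13) + (-7)·(-1) = 7
49·t² − 14·t + 49 = 0  ⇒  m = 7² − 49·49 = -2352
m = -2352 < 0,  v_rel·d = 7 > 0  ⇒  outside

inside=no margin=-2352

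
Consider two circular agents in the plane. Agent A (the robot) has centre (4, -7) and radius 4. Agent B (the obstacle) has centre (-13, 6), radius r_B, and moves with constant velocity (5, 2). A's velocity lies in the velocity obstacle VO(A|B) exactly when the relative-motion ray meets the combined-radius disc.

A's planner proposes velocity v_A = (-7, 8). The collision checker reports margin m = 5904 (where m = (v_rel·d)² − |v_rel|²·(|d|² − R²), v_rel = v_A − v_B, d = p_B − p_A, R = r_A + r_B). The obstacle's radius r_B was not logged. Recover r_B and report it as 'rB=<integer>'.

m = 5904
d = (-17, 13);  v_rel = (-12, 6),  |v_rel|² = 180
v_rel×d = (-12)·(13) − (6)·(-17) = -54
since m = R²·180 − (-54)²:  R² = (2916 + 5904) / 180 = 49
R = √49 = 7  ⇒  r_B = 7 − 4 = 3

rB=3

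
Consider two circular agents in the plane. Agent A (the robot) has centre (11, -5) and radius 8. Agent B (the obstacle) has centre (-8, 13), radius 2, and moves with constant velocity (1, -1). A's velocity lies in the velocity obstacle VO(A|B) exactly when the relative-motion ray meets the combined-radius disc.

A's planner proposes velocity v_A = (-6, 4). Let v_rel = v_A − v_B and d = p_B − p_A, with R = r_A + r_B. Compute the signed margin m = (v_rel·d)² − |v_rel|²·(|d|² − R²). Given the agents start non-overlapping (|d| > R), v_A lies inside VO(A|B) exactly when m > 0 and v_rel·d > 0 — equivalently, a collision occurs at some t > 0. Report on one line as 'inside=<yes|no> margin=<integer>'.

d = (-19, 18),  |d|² = 685;  R = 8+2 = 10,  c = 685−10² = 585
v_rel = (-7, 5),  |v_rel|² = 74;  v_rel·d = (-7)·(-19) + (5)·(18) = 223
74·t² − 446·t + 585 = 0  ⇒  m = 223² − 74·585 = 6439
m = 6439 > 0,  v_rel·d = 223 > 0  ⇒  inside

inside=yes margin=6439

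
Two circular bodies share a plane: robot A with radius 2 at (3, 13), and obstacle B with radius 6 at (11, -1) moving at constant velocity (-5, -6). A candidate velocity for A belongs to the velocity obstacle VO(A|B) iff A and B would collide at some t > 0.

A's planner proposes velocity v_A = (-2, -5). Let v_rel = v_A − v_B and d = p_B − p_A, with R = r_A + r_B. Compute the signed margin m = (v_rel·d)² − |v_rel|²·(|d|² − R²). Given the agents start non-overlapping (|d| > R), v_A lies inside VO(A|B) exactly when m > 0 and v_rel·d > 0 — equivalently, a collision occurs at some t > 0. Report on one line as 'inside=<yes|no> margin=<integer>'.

d = (8, -14),  |d|² = 260;  R = 2+6 = 8,  c = 260−8² = 196
v_rel = (3, 1),  |v_rel|² = 10;  v_rel·d = (3)·(8) + (1)·(-14) = 10
10·t² − 20·t + 196 = 0  ⇒  m = 10² − 10·196 = -1860
m = -1860 < 0,  v_rel·d = 10 > 0  ⇒  outside

inside=no margin=-1860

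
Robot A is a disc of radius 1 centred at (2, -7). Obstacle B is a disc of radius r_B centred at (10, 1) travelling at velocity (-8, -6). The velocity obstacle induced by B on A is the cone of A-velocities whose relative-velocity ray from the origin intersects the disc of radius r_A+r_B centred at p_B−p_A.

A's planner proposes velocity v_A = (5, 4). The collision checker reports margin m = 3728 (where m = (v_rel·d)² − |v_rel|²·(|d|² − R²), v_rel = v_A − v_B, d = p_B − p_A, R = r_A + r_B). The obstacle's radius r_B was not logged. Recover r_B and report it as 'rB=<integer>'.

m = 3728
d = (8, 8);  v_rel = (13, 10),  |v_rel|² = 269
v_rel×d = (13)·(8) − (10)·(8) = 24
since m = R²·269 − 24²:  R² = (576 + 3728) / 269 = 16
R = √16 = 4  ⇒  r_B = 4 − 1 = 3

rB=3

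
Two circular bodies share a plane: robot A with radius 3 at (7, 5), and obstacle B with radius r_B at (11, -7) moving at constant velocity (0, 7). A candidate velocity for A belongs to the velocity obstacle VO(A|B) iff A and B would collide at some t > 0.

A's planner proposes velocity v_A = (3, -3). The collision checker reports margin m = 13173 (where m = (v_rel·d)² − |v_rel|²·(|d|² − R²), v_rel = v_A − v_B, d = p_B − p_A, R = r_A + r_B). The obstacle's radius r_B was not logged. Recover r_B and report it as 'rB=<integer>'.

m = 13173
d = (4, -12);  v_rel = (3, -10),  |v_rel|² = 109
v_rel×d = (3)·(-12) − (-10)·(4) = 4
since m = R²·109 − 4²:  R² = (16 + 13173) / 109 = 121
R = √121 = 11  ⇒  r_B = 11 − 3 = 8

rB=8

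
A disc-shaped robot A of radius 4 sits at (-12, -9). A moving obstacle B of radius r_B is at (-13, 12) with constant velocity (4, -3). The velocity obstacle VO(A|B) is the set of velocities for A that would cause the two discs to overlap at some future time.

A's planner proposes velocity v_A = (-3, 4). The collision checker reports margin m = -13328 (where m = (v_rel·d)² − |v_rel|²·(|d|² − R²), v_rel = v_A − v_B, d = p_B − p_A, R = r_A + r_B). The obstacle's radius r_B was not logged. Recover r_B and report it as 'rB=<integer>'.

m = -13328
d = (-1, 21);  v_rel = (-7, 7),  |v_rel|² = 98
v_rel×d = (-7)·(21) − (7)·(-1) = -140
since m = R²·98 − (-140)²:  R² = (19600 + -13328) / 98 = 64
R = √64 = 8  ⇒  r_B = 8 − 4 = 4

rB=4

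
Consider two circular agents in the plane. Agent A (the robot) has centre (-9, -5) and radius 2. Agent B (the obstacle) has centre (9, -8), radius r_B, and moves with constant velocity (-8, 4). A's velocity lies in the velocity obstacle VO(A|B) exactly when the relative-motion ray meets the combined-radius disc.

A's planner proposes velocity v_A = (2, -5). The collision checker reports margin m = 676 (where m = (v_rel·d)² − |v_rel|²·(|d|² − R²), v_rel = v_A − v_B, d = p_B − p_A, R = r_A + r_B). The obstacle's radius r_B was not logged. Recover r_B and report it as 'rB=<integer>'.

m = 676
d = (18, -3);  v_rel = (10, -9),  |v_rel|² = 181
v_rel×d = (10)·(-3) − (-9)·(18) = 132
since m = R²·181 − 132²:  R² = (17424 + 676) / 181 = 100
R = √100 = 10  ⇒  r_B = 10 − 2 = 8

rB=8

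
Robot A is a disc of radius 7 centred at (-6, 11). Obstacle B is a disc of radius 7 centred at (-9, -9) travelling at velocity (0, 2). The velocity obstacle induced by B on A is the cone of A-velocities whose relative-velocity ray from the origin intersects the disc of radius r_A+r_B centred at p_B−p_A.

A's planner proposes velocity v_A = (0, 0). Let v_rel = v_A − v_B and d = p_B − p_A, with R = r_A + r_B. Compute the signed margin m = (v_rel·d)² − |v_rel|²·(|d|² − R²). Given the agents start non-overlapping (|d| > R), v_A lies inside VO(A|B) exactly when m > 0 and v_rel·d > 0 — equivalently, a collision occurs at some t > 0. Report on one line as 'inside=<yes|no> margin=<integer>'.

d = (-3, -20),  |d|² = 409;  R = 7+7 = 14,  c = 409−14² = 213
v_rel = (0, -2),  |v_rel|² = 4;  v_rel·d = (0)·(-3) + (-2)·(-20) = 40
4·t² − 80·t + 213 = 0  ⇒  m = 40² − 4·213 = 748
m = 748 > 0,  v_rel·d = 40 > 0  ⇒  inside

inside=yes margin=748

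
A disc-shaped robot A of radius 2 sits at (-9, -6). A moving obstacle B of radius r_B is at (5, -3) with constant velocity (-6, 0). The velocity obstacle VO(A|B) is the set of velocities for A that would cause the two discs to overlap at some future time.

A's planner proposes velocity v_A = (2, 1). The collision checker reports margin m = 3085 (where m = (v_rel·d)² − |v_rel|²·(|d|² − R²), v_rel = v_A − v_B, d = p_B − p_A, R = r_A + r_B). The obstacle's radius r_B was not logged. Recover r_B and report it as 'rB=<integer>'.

m = 3085
d = (14, 3);  v_rel = (8, 1),  |v_rel|² = 65
v_rel×d = (8)·(3) − (1)·(14) = 10
since m = R²·65 − 10²:  R² = (100 + 3085) / 65 = 49
R = √49 = 7  ⇒  r_B = 7 − 2 = 5

rB=5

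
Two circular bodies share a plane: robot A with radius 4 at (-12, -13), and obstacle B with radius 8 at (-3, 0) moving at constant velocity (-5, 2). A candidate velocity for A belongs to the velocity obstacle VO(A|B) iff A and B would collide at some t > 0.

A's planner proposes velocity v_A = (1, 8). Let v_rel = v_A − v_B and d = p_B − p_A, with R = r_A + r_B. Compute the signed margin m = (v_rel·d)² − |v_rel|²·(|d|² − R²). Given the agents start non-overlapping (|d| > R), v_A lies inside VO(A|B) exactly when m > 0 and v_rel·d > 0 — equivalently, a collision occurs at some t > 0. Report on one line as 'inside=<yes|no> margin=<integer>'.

d = (9, 13),  |d|² = 250;  R = 4+8 = 12,  c = 250−12² = 106
v_rel = (6, 6),  |v_rel|² = 72;  v_rel·d = (6)·(9) + (6)·(13) = 132
72·t² − 264·t + 106 = 0  ⇒  m = 132² − 72·106 = 9792
m = 9792 > 0,  v_rel·d = 132 > 0  ⇒  inside

inside=yes margin=9792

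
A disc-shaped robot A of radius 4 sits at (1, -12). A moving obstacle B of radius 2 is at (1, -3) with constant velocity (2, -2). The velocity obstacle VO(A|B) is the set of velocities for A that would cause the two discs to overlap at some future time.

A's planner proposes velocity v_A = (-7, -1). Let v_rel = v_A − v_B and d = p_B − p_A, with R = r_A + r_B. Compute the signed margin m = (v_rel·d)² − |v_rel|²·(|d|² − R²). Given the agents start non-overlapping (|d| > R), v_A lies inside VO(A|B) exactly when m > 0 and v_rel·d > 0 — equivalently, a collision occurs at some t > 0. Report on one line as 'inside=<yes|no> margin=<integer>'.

d = (0, 9),  |d|² = 81;  R = 4+2 = 6,  c = 81−6² = 45
v_rel = (-9, 1),  |v_rel|² = 82;  v_rel·d = (-9)·(0) + (1)·(9) = 9
82·t² − 18·t + 45 = 0  ⇒  m = 9² − 82·45 = -3609
m = -3609 < 0,  v_rel·d = 9 > 0  ⇒  outside

inside=no margin=-3609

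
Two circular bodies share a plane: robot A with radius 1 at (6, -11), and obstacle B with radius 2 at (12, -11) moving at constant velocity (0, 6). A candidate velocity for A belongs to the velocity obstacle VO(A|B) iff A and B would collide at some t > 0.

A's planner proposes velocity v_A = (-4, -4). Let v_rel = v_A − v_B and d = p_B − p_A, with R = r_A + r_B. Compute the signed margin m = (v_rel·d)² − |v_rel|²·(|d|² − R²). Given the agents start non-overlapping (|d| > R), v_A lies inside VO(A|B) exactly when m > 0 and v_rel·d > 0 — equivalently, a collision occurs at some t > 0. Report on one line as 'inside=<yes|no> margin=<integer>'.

d = (6, 0),  |d|² = 36;  R = 1+2 = 3,  c = 36−3² = 27
v_rel = (-4, -10),  |v_rel|² = 116;  v_rel·d = (-4)·(6) + (-10)·(0) = -24
116·t² + 48·t + 27 = 0  ⇒  m = (-24)² − 116·27 = -2556
m = -2556 < 0,  v_rel·d = -24 < 0  ⇒  outside

inside=no margin=-2556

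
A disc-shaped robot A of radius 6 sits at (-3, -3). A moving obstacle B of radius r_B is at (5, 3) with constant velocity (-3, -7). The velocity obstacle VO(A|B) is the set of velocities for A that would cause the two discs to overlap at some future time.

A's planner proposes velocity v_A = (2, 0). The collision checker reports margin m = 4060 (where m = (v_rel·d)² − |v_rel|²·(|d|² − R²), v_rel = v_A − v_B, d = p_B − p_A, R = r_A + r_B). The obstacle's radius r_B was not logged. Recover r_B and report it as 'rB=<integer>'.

m = 4060
d = (8, 6);  v_rel = (5, 7),  |v_rel|² = 74
v_rel×d = (5)·(6) − (7)·(8) = -26
since m = R²·74 − (-26)²:  R² = (676 + 4060) / 74 = 64
R = √64 = 8  ⇒  r_B = 8 − 6 = 2

rB=2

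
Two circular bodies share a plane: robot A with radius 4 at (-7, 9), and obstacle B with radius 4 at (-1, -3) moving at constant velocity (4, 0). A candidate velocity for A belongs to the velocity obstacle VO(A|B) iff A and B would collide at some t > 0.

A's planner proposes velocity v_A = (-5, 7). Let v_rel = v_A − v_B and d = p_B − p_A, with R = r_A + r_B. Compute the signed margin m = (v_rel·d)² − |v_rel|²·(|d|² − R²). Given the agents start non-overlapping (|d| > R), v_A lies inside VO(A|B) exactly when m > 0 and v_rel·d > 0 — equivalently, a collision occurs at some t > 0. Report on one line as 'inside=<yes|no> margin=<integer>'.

d = (6, -12),  |d|² = 180;  R = 4+4 = 8,  c = 180−8² = 116
v_rel = (-9, 7),  |v_rel|² = 130;  v_rel·d = (-9)·(6) + (7)·(-12) = -138
130·t² + 276·t + 116 = 0  ⇒  m = (-138)² − 130·116 = 3964
m = 3964 > 0,  v_rel·d = -138 < 0  ⇒  outside

inside=no margin=3964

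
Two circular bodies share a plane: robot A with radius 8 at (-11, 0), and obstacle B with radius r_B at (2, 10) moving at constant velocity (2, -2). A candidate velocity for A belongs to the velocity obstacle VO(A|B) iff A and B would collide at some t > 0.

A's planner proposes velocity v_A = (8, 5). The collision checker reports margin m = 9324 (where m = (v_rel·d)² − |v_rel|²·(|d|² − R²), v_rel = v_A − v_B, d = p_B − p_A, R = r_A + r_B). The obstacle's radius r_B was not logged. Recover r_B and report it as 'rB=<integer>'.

m = 9324
d = (13, 10);  v_rel = (6, 7),  |v_rel|² = 85
v_rel×d = (6)·(10) − (7)·(13) = -31
since m = R²·85 − (-31)²:  R² = (961 + 9324) / 85 = 121
R = √121 = 11  ⇒  r_B = 11 − 8 = 3

rB=3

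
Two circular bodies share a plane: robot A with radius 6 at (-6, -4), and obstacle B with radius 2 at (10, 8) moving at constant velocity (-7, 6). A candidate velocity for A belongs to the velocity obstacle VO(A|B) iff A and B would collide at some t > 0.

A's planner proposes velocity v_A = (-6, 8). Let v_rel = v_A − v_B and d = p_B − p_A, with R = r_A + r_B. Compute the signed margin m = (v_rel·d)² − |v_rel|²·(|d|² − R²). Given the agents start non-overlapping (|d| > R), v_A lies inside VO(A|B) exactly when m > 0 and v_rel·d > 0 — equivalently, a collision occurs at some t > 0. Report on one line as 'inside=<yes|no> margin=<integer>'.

d = (16, 12),  |d|² = 400;  R = 6+2 = 8,  c = 400−8² = 336
v_rel = (1, 2),  |v_rel|² = 5;  v_rel·d = (1)·(16) + (2)·(12) = 40
5·t² − 80·t + 336 = 0  ⇒  m = 40² − 5·336 = -80
m = -80 < 0,  v_rel·d = 40 > 0  ⇒  outside

inside=no margin=-80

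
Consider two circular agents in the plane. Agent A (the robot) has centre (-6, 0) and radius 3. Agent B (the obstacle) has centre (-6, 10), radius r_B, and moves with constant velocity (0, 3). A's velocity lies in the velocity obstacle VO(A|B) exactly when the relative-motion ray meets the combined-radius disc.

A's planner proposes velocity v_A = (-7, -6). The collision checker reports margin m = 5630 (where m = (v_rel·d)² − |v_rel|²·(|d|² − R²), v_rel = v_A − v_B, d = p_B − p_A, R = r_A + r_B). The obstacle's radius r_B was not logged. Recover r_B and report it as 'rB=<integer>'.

m = 5630
d = (0, 10);  v_rel = (-7, -9),  |v_rel|² = 130
v_rel×d = (-7)·(10) − (-9)·(0) = -70
since m = R²·130 − (-70)²:  R² = (4900 + 5630) / 130 = 81
R = √81 = 9  ⇒  r_B = 9 − 3 = 6

rB=6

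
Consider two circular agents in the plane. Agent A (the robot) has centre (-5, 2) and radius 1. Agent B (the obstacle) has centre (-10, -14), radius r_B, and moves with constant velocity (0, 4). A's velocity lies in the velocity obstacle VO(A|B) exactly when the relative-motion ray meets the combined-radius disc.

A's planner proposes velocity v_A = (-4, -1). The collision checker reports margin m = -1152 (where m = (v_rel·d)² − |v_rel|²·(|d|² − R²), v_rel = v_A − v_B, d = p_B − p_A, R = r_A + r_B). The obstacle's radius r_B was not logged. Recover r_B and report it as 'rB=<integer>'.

m = -1152
d = (-5, -16);  v_rel = (-4, -5),  |v_rel|² = 41
v_rel×d = (-4)·(-16) − (-5)·(-5) = 39
since m = R²·41 − 39²:  R² = (1521 + -1152) / 41 = 9
R = √9 = 3  ⇒  r_B = 3 − 1 = 2

rB=2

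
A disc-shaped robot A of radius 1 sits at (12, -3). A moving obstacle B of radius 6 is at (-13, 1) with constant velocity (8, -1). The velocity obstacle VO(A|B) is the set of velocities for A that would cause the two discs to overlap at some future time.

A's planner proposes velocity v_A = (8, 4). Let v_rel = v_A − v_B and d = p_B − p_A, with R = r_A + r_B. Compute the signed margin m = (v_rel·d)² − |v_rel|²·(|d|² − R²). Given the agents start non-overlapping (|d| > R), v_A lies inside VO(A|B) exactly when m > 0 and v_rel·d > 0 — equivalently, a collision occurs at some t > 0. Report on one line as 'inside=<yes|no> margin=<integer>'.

d = (-25, 4),  |d|² = 641;  R = 1+6 = 7,  c = 641−7² = 592
v_rel = (0, 5),  |v_rel|² = 25;  v_rel·d = (0)·(-25) + (5)·(4) = 20
25·t² − 40·t + 592 = 0  ⇒  m = 20² − 25·592 = -14400
m = -14400 < 0,  v_rel·d = 20 > 0  ⇒  outside

inside=no margin=-14400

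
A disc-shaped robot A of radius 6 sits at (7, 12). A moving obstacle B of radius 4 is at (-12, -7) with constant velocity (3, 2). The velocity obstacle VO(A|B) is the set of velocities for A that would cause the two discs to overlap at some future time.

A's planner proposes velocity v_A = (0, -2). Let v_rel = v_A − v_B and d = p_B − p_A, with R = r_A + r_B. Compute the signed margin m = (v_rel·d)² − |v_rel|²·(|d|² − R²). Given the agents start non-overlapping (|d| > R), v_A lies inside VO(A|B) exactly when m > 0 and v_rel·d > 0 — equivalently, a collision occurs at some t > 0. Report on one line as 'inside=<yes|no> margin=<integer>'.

d = (-19, -19),  |d|² = 722;  R = 6+4 = 10,  c = 722−10² = 622
v_rel = (-3, -4),  |v_rel|² = 25;  v_rel·d = (-3)·(-19) + (-4)·(-19) = 133
25·t² − 266·t + 622 = 0  ⇒  m = 133² − 25·622 = 2139
m = 2139 > 0,  v_rel·d = 133 > 0  ⇒  inside

inside=yes margin=2139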